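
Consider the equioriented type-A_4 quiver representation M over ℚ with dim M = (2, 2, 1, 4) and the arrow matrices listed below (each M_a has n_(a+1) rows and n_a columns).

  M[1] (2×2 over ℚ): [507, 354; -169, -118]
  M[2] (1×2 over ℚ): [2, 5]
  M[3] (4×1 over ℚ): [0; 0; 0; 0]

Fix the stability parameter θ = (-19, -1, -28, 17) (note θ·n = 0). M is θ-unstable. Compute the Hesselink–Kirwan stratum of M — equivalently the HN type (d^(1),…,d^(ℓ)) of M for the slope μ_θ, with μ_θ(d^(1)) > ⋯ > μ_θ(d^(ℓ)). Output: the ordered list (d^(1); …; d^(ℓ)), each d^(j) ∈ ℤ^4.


Interval decomposition of M: I[1,1], I[1,3], I[2,2], I[4,4]^4.
HN type (ℓ=4): μ^(1)=17; μ^(2)=-1; μ^(3)=-29/2; μ^(4)=-19

((0, 0, 0, 4); (0, 1, 0, 0); (0, 1, 1, 0); (2, 0, 0, 0))


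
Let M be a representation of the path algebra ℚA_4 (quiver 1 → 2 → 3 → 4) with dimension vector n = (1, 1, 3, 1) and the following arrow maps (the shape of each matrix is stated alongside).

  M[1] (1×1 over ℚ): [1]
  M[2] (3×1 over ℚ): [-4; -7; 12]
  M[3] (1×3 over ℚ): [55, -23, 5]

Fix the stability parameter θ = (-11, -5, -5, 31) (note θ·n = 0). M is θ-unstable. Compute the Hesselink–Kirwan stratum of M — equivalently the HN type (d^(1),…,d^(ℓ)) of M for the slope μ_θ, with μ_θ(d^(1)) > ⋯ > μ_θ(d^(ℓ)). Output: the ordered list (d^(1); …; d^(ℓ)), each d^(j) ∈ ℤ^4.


Interval decomposition of M: I[1,4], I[3,3]^2.
HN type (ℓ=3): μ^(1)=31; μ^(2)=-5; μ^(3)=-11

((0, 0, 0, 1); (0, 1, 3, 0); (1, 0, 0, 0))


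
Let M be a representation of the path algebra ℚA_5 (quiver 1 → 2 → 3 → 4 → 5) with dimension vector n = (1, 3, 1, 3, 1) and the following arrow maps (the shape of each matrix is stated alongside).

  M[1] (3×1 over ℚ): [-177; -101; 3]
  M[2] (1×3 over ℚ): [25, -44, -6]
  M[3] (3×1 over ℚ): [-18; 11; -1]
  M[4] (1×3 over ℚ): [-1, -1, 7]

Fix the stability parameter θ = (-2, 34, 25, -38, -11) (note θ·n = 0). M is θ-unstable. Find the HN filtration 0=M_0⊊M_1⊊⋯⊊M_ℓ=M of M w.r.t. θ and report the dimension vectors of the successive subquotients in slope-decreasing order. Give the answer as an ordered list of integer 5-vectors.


Interval decomposition of M: I[1,4], I[2,2]^2, I[4,4], I[4,5].
HN type (ℓ=5): μ^(1)=34; μ^(2)=7; μ^(3)=-2; μ^(4)=-11; μ^(5)=-38

((0, 2, 0, 0, 0); (0, 1, 1, 1, 0); (1, 0, 0, 0, 0); (0, 0, 0, 0, 1); (0, 0, 0, 2, 0))


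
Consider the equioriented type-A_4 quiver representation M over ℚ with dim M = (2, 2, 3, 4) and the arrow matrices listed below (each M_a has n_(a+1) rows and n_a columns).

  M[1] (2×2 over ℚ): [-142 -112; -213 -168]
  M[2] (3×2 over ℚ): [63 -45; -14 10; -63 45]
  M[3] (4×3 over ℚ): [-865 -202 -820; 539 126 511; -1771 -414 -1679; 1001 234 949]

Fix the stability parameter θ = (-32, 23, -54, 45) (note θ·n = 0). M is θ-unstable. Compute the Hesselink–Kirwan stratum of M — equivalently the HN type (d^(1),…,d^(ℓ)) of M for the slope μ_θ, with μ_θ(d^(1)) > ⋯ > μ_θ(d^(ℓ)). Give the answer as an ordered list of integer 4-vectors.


Barcode: M ≅ I[1,1], I[1,4], I[2,2], I[3,3], I[3,4], I[4,4]^2. HN layers by μ_θ (5 steps, strictly decreasing):
  μ^(1)=45; μ^(2)=23; μ^(3)=-31/2; μ^(4)=-32; μ^(5)=-54

((0, 0, 0, 4); (0, 1, 0, 0); (0, 1, 1, 0); (2, 0, 0, 0); (0, 0, 2, 0))


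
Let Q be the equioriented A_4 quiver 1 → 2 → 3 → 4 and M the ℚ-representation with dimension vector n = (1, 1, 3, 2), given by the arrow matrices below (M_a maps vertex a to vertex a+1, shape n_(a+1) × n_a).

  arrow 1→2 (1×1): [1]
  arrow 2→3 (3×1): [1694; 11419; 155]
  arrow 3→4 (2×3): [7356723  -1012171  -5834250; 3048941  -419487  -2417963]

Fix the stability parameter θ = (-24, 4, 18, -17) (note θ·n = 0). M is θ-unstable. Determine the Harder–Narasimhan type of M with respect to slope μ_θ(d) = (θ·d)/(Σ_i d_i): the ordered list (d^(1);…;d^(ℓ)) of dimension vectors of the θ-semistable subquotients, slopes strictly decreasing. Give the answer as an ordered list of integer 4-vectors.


Interval decomposition of M: I[1,4], I[3,3], I[3,4].
HN type (ℓ=4): μ^(1)=18; μ^(2)=5/3; μ^(3)=1/2; μ^(4)=-24

((0, 0, 1, 0); (0, 1, 1, 1); (0, 0, 1, 1); (1, 0, 0, 0))


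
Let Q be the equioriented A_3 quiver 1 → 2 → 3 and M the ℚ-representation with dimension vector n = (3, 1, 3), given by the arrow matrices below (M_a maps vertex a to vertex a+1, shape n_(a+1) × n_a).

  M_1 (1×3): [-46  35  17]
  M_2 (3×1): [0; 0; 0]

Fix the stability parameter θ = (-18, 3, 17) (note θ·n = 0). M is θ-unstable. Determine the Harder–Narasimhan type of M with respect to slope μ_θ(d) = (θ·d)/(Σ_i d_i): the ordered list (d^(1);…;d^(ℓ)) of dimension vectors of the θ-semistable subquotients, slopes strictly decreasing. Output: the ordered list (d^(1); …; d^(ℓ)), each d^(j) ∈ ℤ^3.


Interval decomposition of M: I[1,1]^2, I[1,2], I[3,3]^3.
HN type (ℓ=3): μ^(1)=17; μ^(2)=3; μ^(3)=-18

((0, 0, 3); (0, 1, 0); (3, 0, 0))


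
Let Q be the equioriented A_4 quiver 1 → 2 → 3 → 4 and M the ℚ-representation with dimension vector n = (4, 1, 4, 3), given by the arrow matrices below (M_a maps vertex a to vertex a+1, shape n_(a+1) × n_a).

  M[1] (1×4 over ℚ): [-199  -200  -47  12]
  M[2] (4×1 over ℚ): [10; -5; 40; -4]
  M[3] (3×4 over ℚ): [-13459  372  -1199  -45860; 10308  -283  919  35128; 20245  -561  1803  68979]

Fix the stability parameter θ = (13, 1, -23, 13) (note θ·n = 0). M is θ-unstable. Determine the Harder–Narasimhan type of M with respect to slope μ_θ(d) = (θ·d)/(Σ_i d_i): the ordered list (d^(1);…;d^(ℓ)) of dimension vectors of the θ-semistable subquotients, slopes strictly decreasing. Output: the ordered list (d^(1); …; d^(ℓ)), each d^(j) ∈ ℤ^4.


Via rank(M_{q-1}∘⋯∘M_p): M ≅ I[1,1]^3, I[1,4], I[3,3], I[3,4]^2.
μ_θ-semistable layers: μ^(1)=13; μ^(2)=-3; μ^(3)=-23

((3, 0, 0, 3); (1, 1, 1, 0); (0, 0, 3, 0))


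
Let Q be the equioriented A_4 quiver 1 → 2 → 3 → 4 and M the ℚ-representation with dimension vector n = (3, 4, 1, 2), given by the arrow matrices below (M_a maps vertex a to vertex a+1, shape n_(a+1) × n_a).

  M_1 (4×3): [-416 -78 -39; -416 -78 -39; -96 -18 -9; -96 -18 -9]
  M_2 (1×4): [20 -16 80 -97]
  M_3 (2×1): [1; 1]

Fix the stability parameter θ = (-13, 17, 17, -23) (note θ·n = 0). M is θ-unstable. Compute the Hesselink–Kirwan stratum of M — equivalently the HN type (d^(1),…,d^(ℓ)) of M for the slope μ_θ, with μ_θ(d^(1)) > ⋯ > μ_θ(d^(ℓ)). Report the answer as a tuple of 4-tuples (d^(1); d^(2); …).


Barcode: M ≅ I[1,1]^2, I[1,4], I[2,2]^3, I[4,4]. HN layers by μ_θ (4 steps, strictly decreasing):
  μ^(1)=17; μ^(2)=11/3; μ^(3)=-13; μ^(4)=-23

((0, 3, 0, 0); (0, 1, 1, 1); (3, 0, 0, 0); (0, 0, 0, 1))


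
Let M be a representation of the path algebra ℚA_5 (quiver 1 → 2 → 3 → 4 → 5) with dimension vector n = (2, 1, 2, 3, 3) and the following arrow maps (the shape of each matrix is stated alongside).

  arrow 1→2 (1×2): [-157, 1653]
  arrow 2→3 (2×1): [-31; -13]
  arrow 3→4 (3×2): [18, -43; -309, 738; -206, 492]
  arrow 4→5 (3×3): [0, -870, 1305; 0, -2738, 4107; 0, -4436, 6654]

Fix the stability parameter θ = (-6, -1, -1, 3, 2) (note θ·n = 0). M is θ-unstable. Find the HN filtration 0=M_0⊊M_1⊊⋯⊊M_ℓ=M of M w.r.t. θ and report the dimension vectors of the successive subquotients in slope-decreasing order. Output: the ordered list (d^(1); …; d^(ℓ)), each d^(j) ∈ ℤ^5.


Barcode: M ≅ I[1,1], I[1,4], I[3,4], I[4,5], I[5,5]^2. HN layers by μ_θ (5 steps, strictly decreasing):
  μ^(1)=3; μ^(2)=5/2; μ^(3)=2; μ^(4)=-1; μ^(5)=-6

((0, 0, 0, 2, 0); (0, 0, 0, 1, 1); (0, 0, 0, 0, 2); (0, 1, 2, 0, 0); (2, 0, 0, 0, 0))


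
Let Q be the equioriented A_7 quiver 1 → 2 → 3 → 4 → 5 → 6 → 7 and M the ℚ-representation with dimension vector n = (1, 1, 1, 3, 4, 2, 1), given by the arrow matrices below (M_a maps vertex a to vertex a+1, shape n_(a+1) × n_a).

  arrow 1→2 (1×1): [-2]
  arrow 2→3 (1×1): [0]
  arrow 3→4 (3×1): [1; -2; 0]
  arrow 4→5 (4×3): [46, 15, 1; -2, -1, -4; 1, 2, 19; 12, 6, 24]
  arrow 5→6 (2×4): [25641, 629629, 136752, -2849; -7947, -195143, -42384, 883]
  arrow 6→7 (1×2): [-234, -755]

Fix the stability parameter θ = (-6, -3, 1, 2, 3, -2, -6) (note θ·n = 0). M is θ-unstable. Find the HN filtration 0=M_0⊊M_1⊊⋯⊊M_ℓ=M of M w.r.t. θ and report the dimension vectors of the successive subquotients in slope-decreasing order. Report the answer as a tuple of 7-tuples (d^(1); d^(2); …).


Barcode: M ≅ I[1,2], I[3,5], I[4,5], I[4,7], I[5,5], I[6,6]. HN layers by μ_θ (7 steps, strictly decreasing):
  μ^(1)=3; μ^(2)=2; μ^(3)=1; μ^(4)=-3/4; μ^(5)=-2; μ^(6)=-3; μ^(7)=-6

((0, 0, 0, 0, 3, 0, 0); (0, 0, 0, 2, 0, 0, 0); (0, 0, 1, 0, 0, 0, 0); (0, 0, 0, 1, 1, 1, 1); (0, 0, 0, 0, 0, 1, 0); (0, 1, 0, 0, 0, 0, 0); (1, 0, 0, 0, 0, 0, 0))


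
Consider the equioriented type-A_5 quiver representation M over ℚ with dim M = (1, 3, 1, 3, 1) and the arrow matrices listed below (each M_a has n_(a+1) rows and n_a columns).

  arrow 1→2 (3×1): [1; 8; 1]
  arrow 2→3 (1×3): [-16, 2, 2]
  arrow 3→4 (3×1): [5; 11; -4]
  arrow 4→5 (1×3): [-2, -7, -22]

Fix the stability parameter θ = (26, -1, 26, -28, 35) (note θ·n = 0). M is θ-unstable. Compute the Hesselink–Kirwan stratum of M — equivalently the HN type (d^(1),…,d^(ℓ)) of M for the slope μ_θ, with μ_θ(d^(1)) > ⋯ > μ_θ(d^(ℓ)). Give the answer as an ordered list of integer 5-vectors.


Via rank(M_{q-1}∘⋯∘M_p): M ≅ I[1,5], I[2,2]^2, I[4,4]^2.
μ_θ-semistable layers: μ^(1)=35; μ^(2)=23/4; μ^(3)=-1; μ^(4)=-28

((0, 0, 0, 0, 1); (1, 1, 1, 1, 0); (0, 2, 0, 0, 0); (0, 0, 0, 2, 0))


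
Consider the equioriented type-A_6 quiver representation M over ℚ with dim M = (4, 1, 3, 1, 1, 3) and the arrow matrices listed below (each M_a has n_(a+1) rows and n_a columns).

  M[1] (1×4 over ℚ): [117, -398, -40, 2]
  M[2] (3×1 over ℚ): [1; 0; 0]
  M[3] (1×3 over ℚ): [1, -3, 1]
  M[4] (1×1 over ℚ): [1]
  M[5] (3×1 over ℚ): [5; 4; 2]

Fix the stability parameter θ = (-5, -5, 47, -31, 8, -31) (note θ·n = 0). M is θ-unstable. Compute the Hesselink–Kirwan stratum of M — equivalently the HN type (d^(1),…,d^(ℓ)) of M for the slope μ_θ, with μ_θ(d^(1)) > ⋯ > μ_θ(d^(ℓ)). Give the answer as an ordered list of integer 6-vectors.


Barcode: M ≅ I[1,1]^3, I[1,6], I[3,3]^2, I[6,6]^2. HN layers by μ_θ (4 steps, strictly decreasing):
  μ^(1)=47; μ^(2)=-7/4; μ^(3)=-5; μ^(4)=-31

((0, 0, 2, 0, 0, 0); (0, 0, 1, 1, 1, 1); (4, 1, 0, 0, 0, 0); (0, 0, 0, 0, 0, 2))


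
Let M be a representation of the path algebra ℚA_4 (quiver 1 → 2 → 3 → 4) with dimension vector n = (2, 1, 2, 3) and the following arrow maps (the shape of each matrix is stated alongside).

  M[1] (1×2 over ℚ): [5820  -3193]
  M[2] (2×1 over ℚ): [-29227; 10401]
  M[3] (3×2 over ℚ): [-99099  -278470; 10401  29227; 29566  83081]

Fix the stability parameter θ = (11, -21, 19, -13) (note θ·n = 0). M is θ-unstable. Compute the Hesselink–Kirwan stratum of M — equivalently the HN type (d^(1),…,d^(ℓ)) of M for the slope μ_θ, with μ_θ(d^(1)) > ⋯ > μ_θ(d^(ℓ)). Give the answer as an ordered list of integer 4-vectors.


Interval decomposition of M: I[1,1], I[1,4], I[3,4], I[4,4].
HN type (ℓ=4): μ^(1)=11; μ^(2)=3; μ^(3)=-5; μ^(4)=-13

((1, 0, 0, 0); (0, 0, 2, 2); (1, 1, 0, 0); (0, 0, 0, 1))


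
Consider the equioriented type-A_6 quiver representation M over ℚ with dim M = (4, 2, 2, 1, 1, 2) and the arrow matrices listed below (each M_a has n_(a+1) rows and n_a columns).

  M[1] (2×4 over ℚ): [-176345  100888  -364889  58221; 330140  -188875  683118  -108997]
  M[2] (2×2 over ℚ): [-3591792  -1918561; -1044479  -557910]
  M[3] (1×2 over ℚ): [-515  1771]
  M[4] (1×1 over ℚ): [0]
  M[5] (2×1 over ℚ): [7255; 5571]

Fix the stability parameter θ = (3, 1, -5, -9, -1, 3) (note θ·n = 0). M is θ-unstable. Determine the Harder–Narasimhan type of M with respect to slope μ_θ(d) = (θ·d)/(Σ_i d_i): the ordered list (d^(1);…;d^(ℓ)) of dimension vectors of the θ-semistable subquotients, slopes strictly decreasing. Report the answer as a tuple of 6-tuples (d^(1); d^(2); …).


Via rank(M_{q-1}∘⋯∘M_p): M ≅ I[1,1]^2, I[1,3], I[1,4], I[5,6], I[6,6].
μ_θ-semistable layers: μ^(1)=3; μ^(2)=-1/3; μ^(3)=-1; μ^(4)=-5/2

((2, 0, 0, 0, 0, 2); (1, 1, 1, 0, 0, 0); (0, 0, 0, 0, 1, 0); (1, 1, 1, 1, 0, 0))


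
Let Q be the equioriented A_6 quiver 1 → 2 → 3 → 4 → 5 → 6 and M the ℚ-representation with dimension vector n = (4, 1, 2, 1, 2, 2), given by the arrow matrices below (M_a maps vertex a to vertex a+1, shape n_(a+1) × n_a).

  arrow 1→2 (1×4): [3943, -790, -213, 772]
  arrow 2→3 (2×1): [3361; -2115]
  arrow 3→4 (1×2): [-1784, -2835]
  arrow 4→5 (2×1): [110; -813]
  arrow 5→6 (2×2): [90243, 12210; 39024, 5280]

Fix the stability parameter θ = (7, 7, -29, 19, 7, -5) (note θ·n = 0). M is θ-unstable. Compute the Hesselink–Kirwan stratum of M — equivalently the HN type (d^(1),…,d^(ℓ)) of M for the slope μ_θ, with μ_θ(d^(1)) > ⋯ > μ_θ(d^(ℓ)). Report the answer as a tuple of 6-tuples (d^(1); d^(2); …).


Interval decomposition of M: I[1,1]^3, I[1,5], I[3,3], I[5,6], I[6,6].
HN type (ℓ=5): μ^(1)=13; μ^(2)=7; μ^(3)=1; μ^(4)=-5; μ^(5)=-29

((0, 0, 0, 1, 1, 0); (3, 0, 0, 0, 0, 0); (0, 0, 0, 0, 1, 1); (1, 1, 1, 0, 0, 1); (0, 0, 1, 0, 0, 0))


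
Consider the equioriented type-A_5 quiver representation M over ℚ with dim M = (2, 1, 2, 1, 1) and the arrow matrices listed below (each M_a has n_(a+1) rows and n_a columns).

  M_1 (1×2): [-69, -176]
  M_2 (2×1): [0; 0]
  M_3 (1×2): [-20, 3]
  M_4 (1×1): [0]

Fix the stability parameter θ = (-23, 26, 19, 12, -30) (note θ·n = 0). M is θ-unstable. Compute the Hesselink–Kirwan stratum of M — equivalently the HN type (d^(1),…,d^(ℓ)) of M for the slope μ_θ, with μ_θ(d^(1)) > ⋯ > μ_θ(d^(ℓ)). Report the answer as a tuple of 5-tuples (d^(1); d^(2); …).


Barcode: M ≅ I[1,1], I[1,2], I[3,3], I[3,4], I[5,5]. HN layers by μ_θ (5 steps, strictly decreasing):
  μ^(1)=26; μ^(2)=19; μ^(3)=31/2; μ^(4)=-23; μ^(5)=-30

((0, 1, 0, 0, 0); (0, 0, 1, 0, 0); (0, 0, 1, 1, 0); (2, 0, 0, 0, 0); (0, 0, 0, 0, 1))


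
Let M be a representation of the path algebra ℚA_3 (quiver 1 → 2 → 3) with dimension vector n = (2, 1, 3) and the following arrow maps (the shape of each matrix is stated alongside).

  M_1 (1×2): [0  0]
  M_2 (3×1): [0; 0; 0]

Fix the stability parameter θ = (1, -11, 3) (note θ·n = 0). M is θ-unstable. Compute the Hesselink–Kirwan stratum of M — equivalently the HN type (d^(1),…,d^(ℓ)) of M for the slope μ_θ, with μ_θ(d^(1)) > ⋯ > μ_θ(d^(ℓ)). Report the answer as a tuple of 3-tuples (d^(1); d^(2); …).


Via rank(M_{q-1}∘⋯∘M_p): M ≅ I[1,1]^2, I[2,2], I[3,3]^3.
μ_θ-semistable layers: μ^(1)=3; μ^(2)=1; μ^(3)=-11

((0, 0, 3); (2, 0, 0); (0, 1, 0))


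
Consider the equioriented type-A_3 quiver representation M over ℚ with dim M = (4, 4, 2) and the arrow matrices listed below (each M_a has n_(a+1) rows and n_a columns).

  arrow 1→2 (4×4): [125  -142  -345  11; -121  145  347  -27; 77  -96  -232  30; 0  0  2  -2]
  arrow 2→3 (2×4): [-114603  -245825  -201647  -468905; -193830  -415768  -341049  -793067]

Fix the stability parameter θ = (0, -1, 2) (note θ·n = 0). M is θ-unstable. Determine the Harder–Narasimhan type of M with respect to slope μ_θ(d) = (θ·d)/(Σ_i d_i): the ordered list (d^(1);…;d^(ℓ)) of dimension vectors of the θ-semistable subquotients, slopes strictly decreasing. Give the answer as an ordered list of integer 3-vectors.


Interval decomposition of M: I[1,1], I[1,2], I[1,3]^2, I[2,2].
HN type (ℓ=4): μ^(1)=2; μ^(2)=0; μ^(3)=-1/2; μ^(4)=-1

((0, 0, 2); (1, 0, 0); (3, 3, 0); (0, 1, 0))


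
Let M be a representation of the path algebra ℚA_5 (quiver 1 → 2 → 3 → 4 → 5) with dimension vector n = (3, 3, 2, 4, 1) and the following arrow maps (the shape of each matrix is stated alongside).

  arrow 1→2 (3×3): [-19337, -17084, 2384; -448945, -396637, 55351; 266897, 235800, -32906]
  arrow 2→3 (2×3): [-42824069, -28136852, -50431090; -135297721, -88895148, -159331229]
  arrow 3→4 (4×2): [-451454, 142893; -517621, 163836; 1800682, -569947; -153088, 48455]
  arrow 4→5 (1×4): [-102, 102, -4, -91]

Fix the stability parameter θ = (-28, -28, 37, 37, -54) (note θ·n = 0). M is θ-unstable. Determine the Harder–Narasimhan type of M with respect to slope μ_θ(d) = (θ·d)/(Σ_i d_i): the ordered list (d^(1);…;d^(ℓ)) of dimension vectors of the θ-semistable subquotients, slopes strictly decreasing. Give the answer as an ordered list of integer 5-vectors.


Barcode: M ≅ I[1,2], I[1,4], I[1,5], I[4,4]^2. HN layers by μ_θ (3 steps, strictly decreasing):
  μ^(1)=37; μ^(2)=20/3; μ^(3)=-28

((0, 0, 1, 3, 0); (0, 0, 1, 1, 1); (3, 3, 0, 0, 0))


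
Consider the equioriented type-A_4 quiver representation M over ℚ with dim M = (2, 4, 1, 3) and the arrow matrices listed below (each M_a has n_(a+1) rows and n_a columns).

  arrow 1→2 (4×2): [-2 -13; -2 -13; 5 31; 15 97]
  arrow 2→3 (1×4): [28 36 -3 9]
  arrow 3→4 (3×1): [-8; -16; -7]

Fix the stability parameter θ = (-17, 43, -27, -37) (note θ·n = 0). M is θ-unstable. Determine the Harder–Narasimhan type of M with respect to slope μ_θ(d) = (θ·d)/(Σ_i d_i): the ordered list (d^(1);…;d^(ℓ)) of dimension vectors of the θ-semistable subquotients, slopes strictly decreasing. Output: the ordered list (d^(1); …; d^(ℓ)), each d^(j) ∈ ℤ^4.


Via rank(M_{q-1}∘⋯∘M_p): M ≅ I[1,2], I[1,4], I[2,2]^2, I[4,4]^2.
μ_θ-semistable layers: μ^(1)=43; μ^(2)=-7; μ^(3)=-17; μ^(4)=-37

((0, 3, 0, 0); (0, 1, 1, 1); (2, 0, 0, 0); (0, 0, 0, 2))


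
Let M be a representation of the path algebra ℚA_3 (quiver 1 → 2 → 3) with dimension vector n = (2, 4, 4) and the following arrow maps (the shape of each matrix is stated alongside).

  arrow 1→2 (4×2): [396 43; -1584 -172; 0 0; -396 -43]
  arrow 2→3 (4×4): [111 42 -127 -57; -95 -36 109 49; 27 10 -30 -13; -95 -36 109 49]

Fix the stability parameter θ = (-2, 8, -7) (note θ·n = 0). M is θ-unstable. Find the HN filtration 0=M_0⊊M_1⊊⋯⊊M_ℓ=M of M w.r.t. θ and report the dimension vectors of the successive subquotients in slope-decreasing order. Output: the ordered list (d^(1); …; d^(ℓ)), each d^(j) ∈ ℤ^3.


Via rank(M_{q-1}∘⋯∘M_p): M ≅ I[1,1], I[1,2], I[2,3]^3, I[3,3].
μ_θ-semistable layers: μ^(1)=8; μ^(2)=1/2; μ^(3)=-2; μ^(4)=-7

((0, 1, 0); (0, 3, 3); (2, 0, 0); (0, 0, 1))


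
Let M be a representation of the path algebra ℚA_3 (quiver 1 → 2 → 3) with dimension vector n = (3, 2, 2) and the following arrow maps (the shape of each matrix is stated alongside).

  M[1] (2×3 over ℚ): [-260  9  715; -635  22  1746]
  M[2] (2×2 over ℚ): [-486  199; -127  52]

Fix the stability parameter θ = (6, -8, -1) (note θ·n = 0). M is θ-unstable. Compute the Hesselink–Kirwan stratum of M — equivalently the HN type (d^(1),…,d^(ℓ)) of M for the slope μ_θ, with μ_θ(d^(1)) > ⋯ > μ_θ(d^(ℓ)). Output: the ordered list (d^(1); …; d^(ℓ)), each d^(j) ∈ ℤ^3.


Interval decomposition of M: I[1,1], I[1,3]^2.
HN type (ℓ=2): μ^(1)=6; μ^(2)=-1

((1, 0, 0); (2, 2, 2))


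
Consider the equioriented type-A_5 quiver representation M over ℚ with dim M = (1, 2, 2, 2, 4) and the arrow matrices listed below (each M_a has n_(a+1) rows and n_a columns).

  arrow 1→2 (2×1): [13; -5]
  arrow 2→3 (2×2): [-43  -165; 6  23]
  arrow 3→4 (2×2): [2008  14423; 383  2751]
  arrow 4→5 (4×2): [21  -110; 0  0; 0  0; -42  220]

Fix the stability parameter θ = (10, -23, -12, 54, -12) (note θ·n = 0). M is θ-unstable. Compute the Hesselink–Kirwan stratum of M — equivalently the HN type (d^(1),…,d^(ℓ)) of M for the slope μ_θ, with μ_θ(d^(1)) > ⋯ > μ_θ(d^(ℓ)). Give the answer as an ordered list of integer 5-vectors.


Interval decomposition of M: I[1,5], I[2,4], I[5,5]^3.
HN type (ℓ=5): μ^(1)=54; μ^(2)=21; μ^(3)=-25/3; μ^(4)=-12; μ^(5)=-23

((0, 0, 0, 1, 0); (0, 0, 0, 1, 1); (1, 1, 1, 0, 0); (0, 0, 1, 0, 3); (0, 1, 0, 0, 0))


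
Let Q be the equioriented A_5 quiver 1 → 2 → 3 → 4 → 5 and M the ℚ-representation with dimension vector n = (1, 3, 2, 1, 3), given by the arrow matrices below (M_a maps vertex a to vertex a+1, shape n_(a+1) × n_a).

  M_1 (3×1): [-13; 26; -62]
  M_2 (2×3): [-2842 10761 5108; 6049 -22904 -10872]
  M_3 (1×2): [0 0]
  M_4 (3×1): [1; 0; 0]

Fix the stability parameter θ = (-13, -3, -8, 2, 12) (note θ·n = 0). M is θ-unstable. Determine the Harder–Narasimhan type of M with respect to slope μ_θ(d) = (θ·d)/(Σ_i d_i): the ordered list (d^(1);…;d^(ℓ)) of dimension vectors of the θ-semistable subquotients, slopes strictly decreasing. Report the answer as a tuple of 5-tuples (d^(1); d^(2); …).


Interval decomposition of M: I[1,3], I[2,2], I[2,3], I[4,5], I[5,5]^2.
HN type (ℓ=5): μ^(1)=12; μ^(2)=2; μ^(3)=-3; μ^(4)=-11/2; μ^(5)=-13

((0, 0, 0, 0, 3); (0, 0, 0, 1, 0); (0, 1, 0, 0, 0); (0, 2, 2, 0, 0); (1, 0, 0, 0, 0))


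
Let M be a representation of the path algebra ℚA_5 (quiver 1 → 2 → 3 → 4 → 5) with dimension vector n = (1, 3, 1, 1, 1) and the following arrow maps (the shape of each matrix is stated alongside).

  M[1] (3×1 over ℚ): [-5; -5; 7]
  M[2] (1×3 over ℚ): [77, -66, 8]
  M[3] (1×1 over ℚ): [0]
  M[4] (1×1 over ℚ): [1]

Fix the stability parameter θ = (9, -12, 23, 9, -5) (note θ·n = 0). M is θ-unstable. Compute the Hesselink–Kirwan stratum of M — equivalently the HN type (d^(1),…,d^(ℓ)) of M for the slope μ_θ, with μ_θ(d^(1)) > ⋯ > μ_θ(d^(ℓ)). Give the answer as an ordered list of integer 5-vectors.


Barcode: M ≅ I[1,3], I[2,2]^2, I[4,5]. HN layers by μ_θ (4 steps, strictly decreasing):
  μ^(1)=23; μ^(2)=2; μ^(3)=-3/2; μ^(4)=-12

((0, 0, 1, 0, 0); (0, 0, 0, 1, 1); (1, 1, 0, 0, 0); (0, 2, 0, 0, 0))


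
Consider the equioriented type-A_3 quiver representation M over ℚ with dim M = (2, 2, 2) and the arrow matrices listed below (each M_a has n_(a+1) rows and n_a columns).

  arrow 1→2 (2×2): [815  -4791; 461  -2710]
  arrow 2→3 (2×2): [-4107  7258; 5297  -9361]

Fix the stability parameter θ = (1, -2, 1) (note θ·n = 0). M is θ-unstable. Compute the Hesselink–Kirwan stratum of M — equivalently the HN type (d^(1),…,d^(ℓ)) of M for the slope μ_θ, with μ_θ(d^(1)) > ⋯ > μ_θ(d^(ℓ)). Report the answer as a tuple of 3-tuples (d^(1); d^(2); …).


Via rank(M_{q-1}∘⋯∘M_p): M ≅ I[1,3]^2.
μ_θ-semistable layers: μ^(1)=1; μ^(2)=-1/2

((0, 0, 2); (2, 2, 0))


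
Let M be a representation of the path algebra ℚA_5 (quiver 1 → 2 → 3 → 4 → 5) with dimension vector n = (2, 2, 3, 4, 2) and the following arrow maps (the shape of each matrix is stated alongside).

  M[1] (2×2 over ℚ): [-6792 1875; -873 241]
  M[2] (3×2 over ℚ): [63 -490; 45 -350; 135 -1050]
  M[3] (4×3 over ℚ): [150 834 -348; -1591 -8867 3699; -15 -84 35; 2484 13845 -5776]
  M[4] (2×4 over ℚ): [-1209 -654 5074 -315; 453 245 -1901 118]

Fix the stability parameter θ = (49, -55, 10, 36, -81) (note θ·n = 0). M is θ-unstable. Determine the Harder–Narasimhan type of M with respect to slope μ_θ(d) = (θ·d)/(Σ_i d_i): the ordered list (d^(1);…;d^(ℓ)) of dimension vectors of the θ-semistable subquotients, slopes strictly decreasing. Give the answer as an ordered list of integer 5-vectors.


Via rank(M_{q-1}∘⋯∘M_p): M ≅ I[1,2], I[1,5], I[3,4], I[3,5], I[4,4].
μ_θ-semistable layers: μ^(1)=36; μ^(2)=10; μ^(3)=-3; μ^(4)=-41/5; μ^(5)=-35/3

((0, 0, 0, 2, 0); (0, 0, 1, 0, 0); (1, 1, 0, 0, 0); (1, 1, 1, 1, 1); (0, 0, 1, 1, 1))


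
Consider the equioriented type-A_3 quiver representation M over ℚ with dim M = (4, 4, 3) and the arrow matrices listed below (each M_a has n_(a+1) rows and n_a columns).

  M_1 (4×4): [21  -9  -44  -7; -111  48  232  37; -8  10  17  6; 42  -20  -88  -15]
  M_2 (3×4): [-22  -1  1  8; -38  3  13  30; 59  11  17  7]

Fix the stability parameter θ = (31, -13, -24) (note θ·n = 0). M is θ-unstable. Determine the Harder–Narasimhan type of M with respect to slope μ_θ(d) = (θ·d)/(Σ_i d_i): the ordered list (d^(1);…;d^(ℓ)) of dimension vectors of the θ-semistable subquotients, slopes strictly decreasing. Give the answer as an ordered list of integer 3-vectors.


Via rank(M_{q-1}∘⋯∘M_p): M ≅ I[1,2], I[1,3]^3.
μ_θ-semistable layers: μ^(1)=9; μ^(2)=-2

((1, 1, 0); (3, 3, 3))


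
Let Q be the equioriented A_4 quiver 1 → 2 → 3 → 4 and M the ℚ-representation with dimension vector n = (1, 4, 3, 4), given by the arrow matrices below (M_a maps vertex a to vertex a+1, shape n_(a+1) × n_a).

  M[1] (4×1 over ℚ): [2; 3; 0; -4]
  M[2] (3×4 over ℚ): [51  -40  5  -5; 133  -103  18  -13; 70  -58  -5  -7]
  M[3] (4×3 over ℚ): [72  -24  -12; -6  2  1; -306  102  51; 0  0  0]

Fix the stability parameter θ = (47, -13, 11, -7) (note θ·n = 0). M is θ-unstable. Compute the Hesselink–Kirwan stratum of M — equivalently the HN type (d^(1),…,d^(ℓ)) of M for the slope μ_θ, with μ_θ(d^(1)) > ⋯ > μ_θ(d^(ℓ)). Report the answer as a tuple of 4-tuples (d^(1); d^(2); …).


Via rank(M_{q-1}∘⋯∘M_p): M ≅ I[1,3], I[2,2], I[2,3], I[2,4], I[4,4]^3.
μ_θ-semistable layers: μ^(1)=15; μ^(2)=11; μ^(3)=2; μ^(4)=-7; μ^(5)=-13

((1, 1, 1, 0); (0, 0, 1, 0); (0, 0, 1, 1); (0, 0, 0, 3); (0, 3, 0, 0))


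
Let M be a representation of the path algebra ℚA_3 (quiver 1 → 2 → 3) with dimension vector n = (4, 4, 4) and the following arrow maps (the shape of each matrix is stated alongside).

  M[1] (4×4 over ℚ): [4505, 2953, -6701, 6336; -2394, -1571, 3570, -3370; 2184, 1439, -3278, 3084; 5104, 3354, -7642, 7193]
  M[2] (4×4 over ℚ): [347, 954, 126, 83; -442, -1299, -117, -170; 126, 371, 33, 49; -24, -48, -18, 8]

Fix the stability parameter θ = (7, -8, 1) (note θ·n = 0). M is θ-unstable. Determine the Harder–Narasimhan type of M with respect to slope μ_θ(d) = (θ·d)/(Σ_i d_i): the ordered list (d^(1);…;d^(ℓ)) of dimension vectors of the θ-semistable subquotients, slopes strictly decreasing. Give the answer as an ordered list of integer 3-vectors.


Barcode: M ≅ I[1,3]^4. HN layers by μ_θ (2 steps, strictly decreasing):
  μ^(1)=1; μ^(2)=-1/2

((0, 0, 4); (4, 4, 0))


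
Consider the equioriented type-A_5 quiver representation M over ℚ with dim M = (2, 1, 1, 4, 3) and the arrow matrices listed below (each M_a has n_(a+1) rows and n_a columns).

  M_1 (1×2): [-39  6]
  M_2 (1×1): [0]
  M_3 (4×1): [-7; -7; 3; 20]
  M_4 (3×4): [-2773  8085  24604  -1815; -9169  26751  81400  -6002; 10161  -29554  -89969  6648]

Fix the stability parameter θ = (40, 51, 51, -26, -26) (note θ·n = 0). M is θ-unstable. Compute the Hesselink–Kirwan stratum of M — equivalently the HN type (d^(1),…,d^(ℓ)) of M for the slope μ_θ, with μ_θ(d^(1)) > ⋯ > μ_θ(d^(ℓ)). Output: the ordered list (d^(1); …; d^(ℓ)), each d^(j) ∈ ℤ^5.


Barcode: M ≅ I[1,1], I[1,2], I[3,5], I[4,4], I[4,5]^2. HN layers by μ_θ (4 steps, strictly decreasing):
  μ^(1)=51; μ^(2)=40; μ^(3)=-1/3; μ^(4)=-26

((0, 1, 0, 0, 0); (2, 0, 0, 0, 0); (0, 0, 1, 1, 1); (0, 0, 0, 3, 2))


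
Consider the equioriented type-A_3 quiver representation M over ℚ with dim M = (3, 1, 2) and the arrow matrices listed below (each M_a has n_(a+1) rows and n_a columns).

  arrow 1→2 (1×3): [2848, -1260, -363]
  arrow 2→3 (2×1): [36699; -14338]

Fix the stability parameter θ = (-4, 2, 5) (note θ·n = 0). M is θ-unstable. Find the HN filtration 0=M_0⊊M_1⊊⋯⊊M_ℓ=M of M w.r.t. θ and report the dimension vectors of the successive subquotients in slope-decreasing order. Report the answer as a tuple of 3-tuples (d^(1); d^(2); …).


Via rank(M_{q-1}∘⋯∘M_p): M ≅ I[1,1]^2, I[1,3], I[3,3].
μ_θ-semistable layers: μ^(1)=5; μ^(2)=2; μ^(3)=-4

((0, 0, 2); (0, 1, 0); (3, 0, 0))


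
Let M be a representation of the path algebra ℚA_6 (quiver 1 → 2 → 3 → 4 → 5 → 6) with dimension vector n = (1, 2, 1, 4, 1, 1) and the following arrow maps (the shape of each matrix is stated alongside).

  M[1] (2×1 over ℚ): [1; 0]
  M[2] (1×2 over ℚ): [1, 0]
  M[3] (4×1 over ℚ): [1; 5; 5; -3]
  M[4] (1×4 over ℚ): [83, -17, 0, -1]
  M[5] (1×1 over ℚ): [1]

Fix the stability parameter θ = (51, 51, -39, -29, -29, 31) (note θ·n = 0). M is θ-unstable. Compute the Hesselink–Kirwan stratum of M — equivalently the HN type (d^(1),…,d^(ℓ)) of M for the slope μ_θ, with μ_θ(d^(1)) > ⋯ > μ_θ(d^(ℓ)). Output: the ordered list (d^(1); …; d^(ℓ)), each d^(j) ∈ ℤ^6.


Interval decomposition of M: I[1,6], I[2,2], I[4,4]^3.
HN type (ℓ=4): μ^(1)=51; μ^(2)=31; μ^(3)=1; μ^(4)=-29

((0, 1, 0, 0, 0, 0); (0, 0, 0, 0, 0, 1); (1, 1, 1, 1, 1, 0); (0, 0, 0, 3, 0, 0))


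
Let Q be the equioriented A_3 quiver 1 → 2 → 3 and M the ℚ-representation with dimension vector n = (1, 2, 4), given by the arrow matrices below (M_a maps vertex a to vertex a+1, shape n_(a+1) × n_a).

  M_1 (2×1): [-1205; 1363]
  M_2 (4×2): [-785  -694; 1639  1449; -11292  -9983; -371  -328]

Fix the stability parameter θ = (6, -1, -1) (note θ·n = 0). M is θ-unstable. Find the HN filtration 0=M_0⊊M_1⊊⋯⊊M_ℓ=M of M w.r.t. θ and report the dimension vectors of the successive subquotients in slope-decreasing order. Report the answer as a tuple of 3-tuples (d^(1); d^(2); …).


Via rank(M_{q-1}∘⋯∘M_p): M ≅ I[1,3], I[2,3], I[3,3]^2.
μ_θ-semistable layers: μ^(1)=4/3; μ^(2)=-1

((1, 1, 1); (0, 1, 3))


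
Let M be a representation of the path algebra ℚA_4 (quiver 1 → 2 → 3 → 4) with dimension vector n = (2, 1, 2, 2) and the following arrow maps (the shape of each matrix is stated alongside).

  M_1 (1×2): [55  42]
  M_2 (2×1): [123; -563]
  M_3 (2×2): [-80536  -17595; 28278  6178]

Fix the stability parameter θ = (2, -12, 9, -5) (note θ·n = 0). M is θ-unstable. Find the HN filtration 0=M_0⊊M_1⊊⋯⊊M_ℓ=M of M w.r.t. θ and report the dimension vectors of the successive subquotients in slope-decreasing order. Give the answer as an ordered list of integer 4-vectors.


Barcode: M ≅ I[1,1], I[1,4], I[3,4]. HN layers by μ_θ (2 steps, strictly decreasing):
  μ^(1)=2; μ^(2)=-5

((1, 0, 2, 2); (1, 1, 0, 0))


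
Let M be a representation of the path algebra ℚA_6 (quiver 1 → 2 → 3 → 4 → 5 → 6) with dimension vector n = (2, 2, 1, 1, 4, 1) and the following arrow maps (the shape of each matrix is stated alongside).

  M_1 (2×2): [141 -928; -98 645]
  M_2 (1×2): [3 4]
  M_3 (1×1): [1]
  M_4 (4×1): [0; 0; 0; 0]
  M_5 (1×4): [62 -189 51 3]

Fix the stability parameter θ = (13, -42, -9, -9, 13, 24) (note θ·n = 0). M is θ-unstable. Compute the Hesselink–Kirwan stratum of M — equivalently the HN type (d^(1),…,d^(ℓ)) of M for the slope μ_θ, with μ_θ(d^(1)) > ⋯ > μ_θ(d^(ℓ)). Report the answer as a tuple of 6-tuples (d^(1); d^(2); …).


Interval decomposition of M: I[1,2], I[1,4], I[5,5]^3, I[5,6].
HN type (ℓ=4): μ^(1)=24; μ^(2)=13; μ^(3)=-9; μ^(4)=-29/2

((0, 0, 0, 0, 0, 1); (0, 0, 0, 0, 4, 0); (0, 0, 1, 1, 0, 0); (2, 2, 0, 0, 0, 0))


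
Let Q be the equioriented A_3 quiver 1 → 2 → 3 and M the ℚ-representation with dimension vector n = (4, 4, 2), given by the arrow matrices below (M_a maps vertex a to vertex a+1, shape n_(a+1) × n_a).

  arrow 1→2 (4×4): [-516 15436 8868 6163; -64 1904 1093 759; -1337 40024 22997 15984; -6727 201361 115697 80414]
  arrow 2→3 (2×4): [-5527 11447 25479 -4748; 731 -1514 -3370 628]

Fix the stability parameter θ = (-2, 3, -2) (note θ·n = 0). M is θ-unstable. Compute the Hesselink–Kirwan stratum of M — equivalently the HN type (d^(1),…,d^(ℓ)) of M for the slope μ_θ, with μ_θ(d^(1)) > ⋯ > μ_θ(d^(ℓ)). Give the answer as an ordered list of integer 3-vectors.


Via rank(M_{q-1}∘⋯∘M_p): M ≅ I[1,2]^2, I[1,3]^2.
μ_θ-semistable layers: μ^(1)=3; μ^(2)=1/2; μ^(3)=-2

((0, 2, 0); (0, 2, 2); (4, 0, 0))


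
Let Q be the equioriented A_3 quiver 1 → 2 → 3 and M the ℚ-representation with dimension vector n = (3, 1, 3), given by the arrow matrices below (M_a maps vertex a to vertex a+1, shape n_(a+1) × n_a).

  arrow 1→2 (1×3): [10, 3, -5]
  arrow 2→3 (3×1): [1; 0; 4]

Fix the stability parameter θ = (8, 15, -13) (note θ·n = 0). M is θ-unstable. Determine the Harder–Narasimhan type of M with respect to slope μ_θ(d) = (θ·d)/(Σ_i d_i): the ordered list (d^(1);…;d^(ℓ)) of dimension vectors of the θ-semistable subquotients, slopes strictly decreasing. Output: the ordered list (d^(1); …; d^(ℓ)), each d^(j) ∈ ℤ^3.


Interval decomposition of M: I[1,1]^2, I[1,3], I[3,3]^2.
HN type (ℓ=3): μ^(1)=8; μ^(2)=10/3; μ^(3)=-13

((2, 0, 0); (1, 1, 1); (0, 0, 2))


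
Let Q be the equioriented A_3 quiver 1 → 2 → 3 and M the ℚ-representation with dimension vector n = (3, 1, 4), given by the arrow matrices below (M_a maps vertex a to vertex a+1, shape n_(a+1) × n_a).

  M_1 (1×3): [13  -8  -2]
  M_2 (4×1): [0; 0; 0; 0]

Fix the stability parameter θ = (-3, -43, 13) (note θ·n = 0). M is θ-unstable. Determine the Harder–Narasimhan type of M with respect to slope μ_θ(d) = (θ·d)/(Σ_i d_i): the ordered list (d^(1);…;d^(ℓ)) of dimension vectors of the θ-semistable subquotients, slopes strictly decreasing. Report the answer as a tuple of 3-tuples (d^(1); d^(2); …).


Barcode: M ≅ I[1,1]^2, I[1,2], I[3,3]^4. HN layers by μ_θ (3 steps, strictly decreasing):
  μ^(1)=13; μ^(2)=-3; μ^(3)=-23

((0, 0, 4); (2, 0, 0); (1, 1, 0))


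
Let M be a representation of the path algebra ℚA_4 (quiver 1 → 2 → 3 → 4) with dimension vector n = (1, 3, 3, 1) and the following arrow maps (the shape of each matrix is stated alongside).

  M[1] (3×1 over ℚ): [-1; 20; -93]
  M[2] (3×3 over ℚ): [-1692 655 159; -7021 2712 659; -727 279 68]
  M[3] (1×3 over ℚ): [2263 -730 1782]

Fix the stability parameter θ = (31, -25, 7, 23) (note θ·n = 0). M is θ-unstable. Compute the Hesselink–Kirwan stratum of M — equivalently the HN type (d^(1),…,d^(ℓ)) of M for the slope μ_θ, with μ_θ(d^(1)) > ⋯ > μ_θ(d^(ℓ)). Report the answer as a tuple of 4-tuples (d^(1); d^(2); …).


Via rank(M_{q-1}∘⋯∘M_p): M ≅ I[1,4], I[2,2], I[2,3], I[3,3].
μ_θ-semistable layers: μ^(1)=23; μ^(2)=7; μ^(3)=3; μ^(4)=-25

((0, 0, 0, 1); (0, 0, 3, 0); (1, 1, 0, 0); (0, 2, 0, 0))


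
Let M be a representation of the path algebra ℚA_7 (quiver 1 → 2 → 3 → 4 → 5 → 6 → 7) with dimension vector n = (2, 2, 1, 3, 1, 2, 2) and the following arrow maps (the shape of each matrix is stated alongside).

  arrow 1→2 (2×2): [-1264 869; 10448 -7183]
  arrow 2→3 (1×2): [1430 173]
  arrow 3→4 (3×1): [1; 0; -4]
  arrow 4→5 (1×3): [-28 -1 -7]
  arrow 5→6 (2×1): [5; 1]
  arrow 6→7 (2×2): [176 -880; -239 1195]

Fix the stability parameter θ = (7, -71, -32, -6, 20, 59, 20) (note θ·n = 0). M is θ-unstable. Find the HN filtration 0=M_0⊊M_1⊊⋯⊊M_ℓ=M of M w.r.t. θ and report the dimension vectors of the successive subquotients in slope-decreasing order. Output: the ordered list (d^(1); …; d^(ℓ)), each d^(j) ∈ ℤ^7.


Barcode: M ≅ I[1,1], I[1,4], I[2,2], I[4,4], I[4,6], I[6,7], I[7,7]. HN layers by μ_θ (7 steps, strictly decreasing):
  μ^(1)=59; μ^(2)=79/2; μ^(3)=20; μ^(4)=7; μ^(5)=-6; μ^(6)=-32; μ^(7)=-71

((0, 0, 0, 0, 0, 1, 0); (0, 0, 0, 0, 0, 1, 1); (0, 0, 0, 0, 1, 0, 1); (1, 0, 0, 0, 0, 0, 0); (0, 0, 0, 3, 0, 0, 0); (1, 1, 1, 0, 0, 0, 0); (0, 1, 0, 0, 0, 0, 0))


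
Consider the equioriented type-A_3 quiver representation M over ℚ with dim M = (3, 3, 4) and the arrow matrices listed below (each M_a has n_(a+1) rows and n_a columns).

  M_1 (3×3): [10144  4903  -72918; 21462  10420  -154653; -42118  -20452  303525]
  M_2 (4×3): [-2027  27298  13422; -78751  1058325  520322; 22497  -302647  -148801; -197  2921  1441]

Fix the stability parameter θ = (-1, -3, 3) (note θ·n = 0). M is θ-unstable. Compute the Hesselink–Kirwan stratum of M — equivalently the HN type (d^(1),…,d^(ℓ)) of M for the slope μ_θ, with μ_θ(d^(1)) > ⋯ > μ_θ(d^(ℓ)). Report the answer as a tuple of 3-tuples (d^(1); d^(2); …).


Via rank(M_{q-1}∘⋯∘M_p): M ≅ I[1,1], I[1,3]^2, I[2,3], I[3,3].
μ_θ-semistable layers: μ^(1)=3; μ^(2)=-1; μ^(3)=-2; μ^(4)=-3

((0, 0, 4); (1, 0, 0); (2, 2, 0); (0, 1, 0))


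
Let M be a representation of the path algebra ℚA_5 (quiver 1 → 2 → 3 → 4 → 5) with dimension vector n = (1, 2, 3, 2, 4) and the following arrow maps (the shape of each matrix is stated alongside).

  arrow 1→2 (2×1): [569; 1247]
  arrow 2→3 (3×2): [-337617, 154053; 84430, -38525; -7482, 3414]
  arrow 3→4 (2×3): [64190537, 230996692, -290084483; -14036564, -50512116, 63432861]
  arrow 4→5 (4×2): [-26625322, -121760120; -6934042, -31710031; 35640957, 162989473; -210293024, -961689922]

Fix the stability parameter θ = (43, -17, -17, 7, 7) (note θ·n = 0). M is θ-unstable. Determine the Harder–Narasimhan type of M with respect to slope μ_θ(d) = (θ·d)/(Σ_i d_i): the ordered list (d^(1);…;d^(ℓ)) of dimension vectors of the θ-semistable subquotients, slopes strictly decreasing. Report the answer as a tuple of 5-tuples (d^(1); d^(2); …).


Barcode: M ≅ I[1,5], I[2,3], I[3,5], I[5,5]^2. HN layers by μ_θ (3 steps, strictly decreasing):
  μ^(1)=7; μ^(2)=3; μ^(3)=-17

((0, 0, 0, 2, 4); (1, 1, 1, 0, 0); (0, 1, 2, 0, 0))


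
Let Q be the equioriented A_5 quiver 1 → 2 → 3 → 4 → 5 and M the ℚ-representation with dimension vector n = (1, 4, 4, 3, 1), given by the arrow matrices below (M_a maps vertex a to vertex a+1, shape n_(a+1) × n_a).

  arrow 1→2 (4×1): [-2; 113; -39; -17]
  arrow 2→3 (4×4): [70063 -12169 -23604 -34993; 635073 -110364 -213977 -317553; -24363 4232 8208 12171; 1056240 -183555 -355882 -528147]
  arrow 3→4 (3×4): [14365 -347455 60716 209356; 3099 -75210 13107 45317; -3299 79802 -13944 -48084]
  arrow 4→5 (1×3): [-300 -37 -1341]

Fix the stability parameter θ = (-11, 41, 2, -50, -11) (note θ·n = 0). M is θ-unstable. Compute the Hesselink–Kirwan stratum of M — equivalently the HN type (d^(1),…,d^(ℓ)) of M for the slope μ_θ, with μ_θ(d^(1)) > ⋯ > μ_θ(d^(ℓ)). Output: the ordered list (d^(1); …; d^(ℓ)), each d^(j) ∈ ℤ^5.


Barcode: M ≅ I[1,5], I[2,3], I[2,4]^2. HN layers by μ_θ (4 steps, strictly decreasing):
  μ^(1)=43/2; μ^(2)=-7/3; μ^(3)=-9/2; μ^(4)=-11

((0, 1, 1, 0, 0); (0, 2, 2, 2, 0); (0, 1, 1, 1, 1); (1, 0, 0, 0, 0))


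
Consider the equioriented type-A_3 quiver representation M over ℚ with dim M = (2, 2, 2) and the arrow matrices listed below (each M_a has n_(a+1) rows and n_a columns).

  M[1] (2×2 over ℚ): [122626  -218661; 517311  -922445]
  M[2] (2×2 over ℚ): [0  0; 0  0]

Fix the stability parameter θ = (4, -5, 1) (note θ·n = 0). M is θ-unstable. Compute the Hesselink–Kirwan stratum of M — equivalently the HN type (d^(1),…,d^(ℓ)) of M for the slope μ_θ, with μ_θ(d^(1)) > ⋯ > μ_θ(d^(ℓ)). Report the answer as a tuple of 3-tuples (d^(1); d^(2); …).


Barcode: M ≅ I[1,2]^2, I[3,3]^2. HN layers by μ_θ (2 steps, strictly decreasing):
  μ^(1)=1; μ^(2)=-1/2

((0, 0, 2); (2, 2, 0))


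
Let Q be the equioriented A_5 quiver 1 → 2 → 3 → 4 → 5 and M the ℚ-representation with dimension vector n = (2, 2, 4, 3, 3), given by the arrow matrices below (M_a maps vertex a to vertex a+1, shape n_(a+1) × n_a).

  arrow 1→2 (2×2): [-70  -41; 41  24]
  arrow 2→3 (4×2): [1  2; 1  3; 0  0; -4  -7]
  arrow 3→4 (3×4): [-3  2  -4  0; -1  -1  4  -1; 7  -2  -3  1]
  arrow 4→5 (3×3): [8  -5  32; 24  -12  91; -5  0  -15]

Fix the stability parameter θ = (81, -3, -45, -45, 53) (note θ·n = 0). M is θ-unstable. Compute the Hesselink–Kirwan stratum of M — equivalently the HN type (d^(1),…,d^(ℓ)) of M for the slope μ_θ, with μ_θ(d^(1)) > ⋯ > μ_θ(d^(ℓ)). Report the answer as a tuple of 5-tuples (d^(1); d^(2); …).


Interval decomposition of M: I[1,5]^2, I[3,3], I[3,5].
HN type (ℓ=3): μ^(1)=53; μ^(2)=-3; μ^(3)=-45

((0, 0, 0, 0, 3); (2, 2, 2, 2, 0); (0, 0, 2, 1, 0))
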